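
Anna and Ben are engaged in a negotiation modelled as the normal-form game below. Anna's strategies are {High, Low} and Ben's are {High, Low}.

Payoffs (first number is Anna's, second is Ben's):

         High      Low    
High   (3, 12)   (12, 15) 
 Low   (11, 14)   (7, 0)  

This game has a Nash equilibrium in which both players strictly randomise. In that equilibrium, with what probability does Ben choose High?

Let y be the probability that Ben plays High. In a completely mixed equilibrium, Anna must be indifferent between High and Low.
Anna's expected payoff from High is 3y + 12(1−y); from Low it is 11y + 7(1−y).
Setting these equal: −9y + 12 = 4y + 7, so y = 5/13.

5/13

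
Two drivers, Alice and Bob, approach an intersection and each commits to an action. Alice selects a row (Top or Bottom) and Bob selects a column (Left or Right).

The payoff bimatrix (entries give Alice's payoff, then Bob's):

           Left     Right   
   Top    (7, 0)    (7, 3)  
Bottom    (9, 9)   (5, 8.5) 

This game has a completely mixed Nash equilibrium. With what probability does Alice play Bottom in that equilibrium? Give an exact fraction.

6/7

Let p be the probability that Alice plays Top. In a completely mixed equilibrium, Bob must be indifferent between Left and Right.
Bob's expected payoff from Left is 9(1−p); from Right it is 3p + 8.5(1−p).
Setting these equal: −9p + 9 = −5.5p + 8.5, so p = 1/7.
Therefore Alice plays Bottom with probability 1 − 1/7 = 6/7.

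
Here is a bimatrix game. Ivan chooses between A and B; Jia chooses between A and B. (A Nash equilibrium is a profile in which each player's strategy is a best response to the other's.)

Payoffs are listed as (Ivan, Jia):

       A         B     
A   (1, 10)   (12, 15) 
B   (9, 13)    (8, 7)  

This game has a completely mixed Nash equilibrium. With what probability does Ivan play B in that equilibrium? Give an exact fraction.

Let r be the probability that Ivan plays A. In a completely mixed equilibrium, Jia must be indifferent between A and B.
Jia's expected payoff from A is 10r + 13(1−r); from B it is 15r + 7(1−r).
Setting these equal: −3r + 13 = 8r + 7, so r = 6/11.
Therefore Ivan plays B with probability 1 − 6/11 = 5/11.

5/11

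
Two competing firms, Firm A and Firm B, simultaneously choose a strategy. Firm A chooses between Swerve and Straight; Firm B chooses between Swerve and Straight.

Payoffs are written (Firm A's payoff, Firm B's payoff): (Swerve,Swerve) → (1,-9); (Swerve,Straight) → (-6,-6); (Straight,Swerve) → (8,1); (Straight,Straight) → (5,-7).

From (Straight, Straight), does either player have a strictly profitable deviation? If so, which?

Firm B

Firm A at (Straight, Straight) earns 5; deviating to Swerve yields -6 — not better.
Firm B earns -7; deviating to Swerve yields 1 — a strict improvement.
Only Firm B has a strictly profitable deviation.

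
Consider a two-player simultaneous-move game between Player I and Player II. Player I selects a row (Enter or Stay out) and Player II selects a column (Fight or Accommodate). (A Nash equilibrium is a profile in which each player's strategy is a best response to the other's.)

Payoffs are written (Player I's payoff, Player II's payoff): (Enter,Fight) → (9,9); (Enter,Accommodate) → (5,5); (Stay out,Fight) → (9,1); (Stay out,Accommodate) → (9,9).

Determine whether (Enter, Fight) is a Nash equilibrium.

At (Enter, Fight), Player I earns 9; switching to Stay out would give 9, so Player I has no profitable deviation.
Player II earns 9; switching to Accommodate would give 5, so Player II has no profitable deviation.
Neither player can gain by a unilateral deviation, so this profile is a Nash equilibrium.

Yes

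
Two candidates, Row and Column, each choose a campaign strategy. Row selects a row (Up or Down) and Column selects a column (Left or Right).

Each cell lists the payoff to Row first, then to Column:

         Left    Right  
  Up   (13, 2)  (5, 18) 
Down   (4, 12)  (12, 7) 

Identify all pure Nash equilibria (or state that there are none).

none

(Up, Left): Column prefers Right (18 > 2) — not an equilibrium.
(Up, Right): Row prefers Down (12 > 5) — not an equilibrium.
(Down, Left): Row prefers Up (13 > 4) — not an equilibrium.
(Down, Right): Column prefers Left (12 > 7) — not an equilibrium.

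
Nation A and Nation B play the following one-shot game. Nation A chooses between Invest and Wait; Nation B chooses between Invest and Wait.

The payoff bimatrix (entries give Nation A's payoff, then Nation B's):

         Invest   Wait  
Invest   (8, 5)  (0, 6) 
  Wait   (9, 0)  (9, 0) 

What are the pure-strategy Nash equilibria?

(Invest, Invest): Nation A prefers Wait (9 > 8); Nation B prefers Wait (6 > 5) — not an equilibrium.
(Invest, Wait): Nation A prefers Wait (9 > 0) — not an equilibrium.
(Wait, Invest): Nation A gets 9 ≥ 8 from Invest, and Nation B gets 0 ≥ 0 from Wait — Nash equilibrium.
(Wait, Wait): Nation A gets 9 ≥ 0 from Invest, and Nation B gets 0 ≥ 0 from Invest — Nash equilibrium.

(Wait, Invest) and (Wait, Wait)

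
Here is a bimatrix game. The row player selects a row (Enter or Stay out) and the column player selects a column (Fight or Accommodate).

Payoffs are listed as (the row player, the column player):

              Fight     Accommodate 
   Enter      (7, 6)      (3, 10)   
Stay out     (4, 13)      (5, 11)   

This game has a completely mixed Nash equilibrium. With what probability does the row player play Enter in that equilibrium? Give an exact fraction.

Let p be the probability that the row player plays Enter. In a completely mixed equilibrium, the column player must be indifferent between Fight and Accommodate.
The column player's expected payoff from Fight is 6p + 13(1−p); from Accommodate it is 10p + 11(1−p).
Setting these equal: −7p + 13 = −p + 11, so p = 1/3.

1/3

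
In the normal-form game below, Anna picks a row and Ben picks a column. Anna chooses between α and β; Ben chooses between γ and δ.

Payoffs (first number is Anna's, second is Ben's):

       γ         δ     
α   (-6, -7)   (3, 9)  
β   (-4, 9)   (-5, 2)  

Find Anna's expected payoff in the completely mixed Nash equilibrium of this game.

First find q, the probability Ben plays γ, from Anna's indifference between α and β: −6q + 3(1−q) = −4q − 5(1−q), giving q = 4/5.
Since Anna is indifferent in equilibrium, Anna's expected payoff equals the payoff from either row against (4/5, 1/5). Using α: −6(4/5) + 3(1/5) = -21/5.

-21/5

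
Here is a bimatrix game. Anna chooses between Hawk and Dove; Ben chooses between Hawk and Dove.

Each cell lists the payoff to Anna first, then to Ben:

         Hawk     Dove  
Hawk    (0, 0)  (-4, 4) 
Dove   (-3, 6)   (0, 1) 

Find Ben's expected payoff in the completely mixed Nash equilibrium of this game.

8/3

First find x, the probability Anna plays Hawk, from Ben's indifference between Hawk and Dove: 6(1−x) = 4x + (1−x), giving x = 5/9.
Since Ben is indifferent in equilibrium, Ben's expected payoff equals the payoff from either column against (5/9, 4/9). Using Hawk: 6(4/9) = 8/3.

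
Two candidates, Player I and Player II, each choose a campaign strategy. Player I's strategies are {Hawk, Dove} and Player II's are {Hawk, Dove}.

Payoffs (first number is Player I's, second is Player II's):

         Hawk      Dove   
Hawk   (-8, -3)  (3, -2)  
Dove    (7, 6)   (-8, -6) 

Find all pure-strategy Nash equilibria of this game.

(Hawk, Hawk): Player I prefers Dove (7 > -8); Player II prefers Dove (-2 > -3) — not an equilibrium.
(Hawk, Dove): Player I gets 3 ≥ -8 from Dove, and Player II gets -2 ≥ -3 from Hawk — Nash equilibrium.
(Dove, Hawk): Player I gets 7 ≥ -8 from Hawk, and Player II gets 6 ≥ -6 from Dove — Nash equilibrium.
(Dove, Dove): Player I prefers Hawk (3 > -8); Player II prefers Hawk (6 > -6) — not an equilibrium.

(Hawk, Dove) and (Dove, Hawk)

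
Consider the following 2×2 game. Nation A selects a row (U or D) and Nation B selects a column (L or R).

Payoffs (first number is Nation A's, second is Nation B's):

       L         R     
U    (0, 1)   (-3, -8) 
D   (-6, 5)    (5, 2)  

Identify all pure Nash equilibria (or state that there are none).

(U, L)

(U, L): Nation A gets 0 ≥ -6 from D, and Nation B gets 1 ≥ -8 from R — Nash equilibrium.
(U, R): Nation A prefers D (5 > -3); Nation B prefers L (1 > -8) — not an equilibrium.
(D, L): Nation A prefers U (0 > -6) — not an equilibrium.
(D, R): Nation B prefers L (5 > 2) — not an equilibrium.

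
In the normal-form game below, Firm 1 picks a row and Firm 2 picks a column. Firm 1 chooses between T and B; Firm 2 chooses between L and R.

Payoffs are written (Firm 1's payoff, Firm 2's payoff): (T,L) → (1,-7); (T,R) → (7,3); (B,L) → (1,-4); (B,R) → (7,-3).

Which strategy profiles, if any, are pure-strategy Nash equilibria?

(T, L): Firm 2 prefers R (3 > -7) — not an equilibrium.
(T, R): Firm 1 gets 7 ≥ 7 from B, and Firm 2 gets 3 ≥ -7 from L — Nash equilibrium.
(B, L): Firm 2 prefers R (-3 > -4) — not an equilibrium.
(B, R): Firm 1 gets 7 ≥ 7 from T, and Firm 2 gets -3 ≥ -4 from L — Nash equilibrium.

(T, R) and (B, R)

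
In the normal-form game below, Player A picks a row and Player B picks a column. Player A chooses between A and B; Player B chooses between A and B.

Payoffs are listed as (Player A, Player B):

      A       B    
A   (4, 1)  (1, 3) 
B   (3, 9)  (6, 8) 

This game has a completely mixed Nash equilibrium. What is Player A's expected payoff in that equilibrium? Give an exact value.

First find q, the probability Player B plays A, from Player A's indifference between A and B: 4q + (1−q) = 3q + 6(1−q), giving q = 5/6.
Since Player A is indifferent in equilibrium, Player A's expected payoff equals the payoff from either row against (5/6, 1/6). Using A: 4(5/6) + (1/6) = 7/2.

7/2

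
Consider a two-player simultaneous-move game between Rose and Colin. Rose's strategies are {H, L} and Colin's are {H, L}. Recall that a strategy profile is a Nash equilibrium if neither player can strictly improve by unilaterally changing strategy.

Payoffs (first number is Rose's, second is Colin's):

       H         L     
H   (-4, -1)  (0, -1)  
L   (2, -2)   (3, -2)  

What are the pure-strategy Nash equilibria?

(H, H): Rose prefers L (2 > -4) — not an equilibrium.
(H, L): Rose prefers L (3 > 0) — not an equilibrium.
(L, H): Rose gets 2 ≥ -4 from H, and Colin gets -2 ≥ -2 from L — Nash equilibrium.
(L, L): Rose gets 3 ≥ 0 from H, and Colin gets -2 ≥ -2 from H — Nash equilibrium.

(L, H) and (L, L)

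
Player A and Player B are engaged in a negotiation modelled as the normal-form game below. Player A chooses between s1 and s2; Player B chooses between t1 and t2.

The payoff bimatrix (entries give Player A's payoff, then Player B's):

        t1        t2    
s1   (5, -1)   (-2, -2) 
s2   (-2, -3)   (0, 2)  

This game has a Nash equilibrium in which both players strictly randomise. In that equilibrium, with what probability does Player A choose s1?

Let p be the probability that Player A plays s1. In a completely mixed equilibrium, Player B must be indifferent between t1 and t2.
Player B's expected payoff from t1 is −p − 3(1−p); from t2 it is −2p + 2(1−p).
Setting these equal: 2p − 3 = −4p + 2, so p = 5/6.

5/6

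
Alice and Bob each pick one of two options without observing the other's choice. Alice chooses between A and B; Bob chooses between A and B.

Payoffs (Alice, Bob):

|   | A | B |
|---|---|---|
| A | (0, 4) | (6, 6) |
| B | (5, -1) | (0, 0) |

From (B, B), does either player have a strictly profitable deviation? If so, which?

Alice at (B, B) earns 0; deviating to A yields 6 — a strict improvement.
Bob earns 0; deviating to A yields -1 — not better.
Only Alice has a strictly profitable deviation.

Alice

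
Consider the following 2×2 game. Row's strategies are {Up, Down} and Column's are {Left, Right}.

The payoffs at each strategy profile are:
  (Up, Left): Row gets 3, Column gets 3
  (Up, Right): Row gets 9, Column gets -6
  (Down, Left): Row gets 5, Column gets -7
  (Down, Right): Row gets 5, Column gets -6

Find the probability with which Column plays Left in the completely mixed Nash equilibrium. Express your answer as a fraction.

2/3

Let c be the probability that Column plays Left. In a completely mixed equilibrium, Row must be indifferent between Up and Down.
Row's expected payoff from Up is 3c + 9(1−c); from Down it is 5c + 5(1−c).
Setting these equal: −6c + 9 = 5, so c = 2/3.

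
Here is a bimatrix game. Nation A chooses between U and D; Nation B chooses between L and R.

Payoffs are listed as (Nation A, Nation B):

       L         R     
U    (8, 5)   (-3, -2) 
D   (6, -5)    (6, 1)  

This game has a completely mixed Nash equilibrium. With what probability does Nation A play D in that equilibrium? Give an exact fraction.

Let p be the probability that Nation A plays U. In a completely mixed equilibrium, Nation B must be indifferent between L and R.
Nation B's expected payoff from L is 5p − 5(1−p); from R it is −2p + (1−p).
Setting these equal: 10p − 5 = −3p + 1, so p = 6/13.
Therefore Nation A plays D with probability 1 − 6/13 = 7/13.

7/13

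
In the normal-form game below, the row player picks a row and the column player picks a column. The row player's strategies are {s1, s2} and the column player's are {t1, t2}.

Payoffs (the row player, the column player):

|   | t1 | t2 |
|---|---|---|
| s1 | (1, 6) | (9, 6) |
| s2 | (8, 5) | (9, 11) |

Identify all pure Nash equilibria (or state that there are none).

(s1, t1): the row player prefers s2 (8 > 1) — not an equilibrium.
(s1, t2): the row player gets 9 ≥ 9 from s2, and the column player gets 6 ≥ 6 from t1 — Nash equilibrium.
(s2, t1): the column player prefers t2 (11 > 5) — not an equilibrium.
(s2, t2): the row player gets 9 ≥ 9 from s1, and the column player gets 11 ≥ 5 from t1 — Nash equilibrium.

(s1, t2) and (s2, t2)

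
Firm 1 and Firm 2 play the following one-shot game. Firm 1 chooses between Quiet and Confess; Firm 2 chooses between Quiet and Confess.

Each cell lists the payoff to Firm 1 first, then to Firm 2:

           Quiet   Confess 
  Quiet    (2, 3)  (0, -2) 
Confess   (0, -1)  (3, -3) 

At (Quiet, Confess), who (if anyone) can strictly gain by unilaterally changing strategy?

Both

Firm 1 at (Quiet, Confess) earns 0; deviating to Confess yields 3 — a strict improvement.
Firm 2 earns -2; deviating to Quiet yields 3 — a strict improvement.
Both Firm 1 and Firm 2 have strictly profitable deviations.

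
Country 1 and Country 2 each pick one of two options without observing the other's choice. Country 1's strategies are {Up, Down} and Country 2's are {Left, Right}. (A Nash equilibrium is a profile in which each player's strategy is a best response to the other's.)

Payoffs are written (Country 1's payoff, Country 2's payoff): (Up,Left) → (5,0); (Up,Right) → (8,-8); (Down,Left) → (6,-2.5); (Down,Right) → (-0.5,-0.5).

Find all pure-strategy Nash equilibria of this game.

none

(Up, Left): Country 1 prefers Down (6 > 5) — not an equilibrium.
(Up, Right): Country 2 prefers Left (0 > -8) — not an equilibrium.
(Down, Left): Country 2 prefers Right (-0.5 > -2.5) — not an equilibrium.
(Down, Right): Country 1 prefers Up (8 > -0.5) — not an equilibrium.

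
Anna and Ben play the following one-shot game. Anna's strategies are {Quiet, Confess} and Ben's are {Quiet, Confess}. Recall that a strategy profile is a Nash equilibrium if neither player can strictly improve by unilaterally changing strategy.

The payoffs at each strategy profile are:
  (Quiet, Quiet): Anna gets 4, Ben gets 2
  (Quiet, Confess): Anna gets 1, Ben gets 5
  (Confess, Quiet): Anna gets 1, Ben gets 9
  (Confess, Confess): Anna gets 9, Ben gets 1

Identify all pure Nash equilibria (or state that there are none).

none

(Quiet, Quiet): Ben prefers Confess (5 > 2) — not an equilibrium.
(Quiet, Confess): Anna prefers Confess (9 > 1) — not an equilibrium.
(Confess, Quiet): Anna prefers Quiet (4 > 1) — not an equilibrium.
(Confess, Confess): Ben prefers Quiet (9 > 1) — not an equilibrium.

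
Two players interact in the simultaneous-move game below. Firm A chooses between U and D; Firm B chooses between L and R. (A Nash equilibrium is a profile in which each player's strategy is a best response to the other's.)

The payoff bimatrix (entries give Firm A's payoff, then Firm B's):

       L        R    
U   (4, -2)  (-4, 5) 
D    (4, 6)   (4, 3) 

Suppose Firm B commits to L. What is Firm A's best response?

either — both U and D are best responses

Against L, Firm A earns 4 from U and 4 from D.
So either strategy is a best response.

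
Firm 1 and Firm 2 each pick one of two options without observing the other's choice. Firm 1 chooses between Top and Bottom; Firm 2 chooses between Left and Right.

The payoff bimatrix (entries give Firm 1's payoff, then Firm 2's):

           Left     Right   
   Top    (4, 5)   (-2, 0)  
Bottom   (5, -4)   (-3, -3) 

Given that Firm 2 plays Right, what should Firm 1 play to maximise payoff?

Top

Against Right, Firm 1 earns -2 from Top and -3 from Bottom.
So Top is the best response.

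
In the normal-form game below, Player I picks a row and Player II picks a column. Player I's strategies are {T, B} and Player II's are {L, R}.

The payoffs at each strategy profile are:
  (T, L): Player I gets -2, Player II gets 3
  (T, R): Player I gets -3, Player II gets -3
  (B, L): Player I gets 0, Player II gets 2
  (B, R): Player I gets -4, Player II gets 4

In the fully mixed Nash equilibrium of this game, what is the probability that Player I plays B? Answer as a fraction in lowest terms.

Let x be the probability that Player I plays T. In a completely mixed equilibrium, Player II must be indifferent between L and R.
Player II's expected payoff from L is 3x + 2(1−x); from R it is −3x + 4(1−x).
Setting these equal: x + 2 = −7x + 4, so x = 1/4.
Therefore Player I plays B with probability 1 − 1/4 = 3/4.

3/4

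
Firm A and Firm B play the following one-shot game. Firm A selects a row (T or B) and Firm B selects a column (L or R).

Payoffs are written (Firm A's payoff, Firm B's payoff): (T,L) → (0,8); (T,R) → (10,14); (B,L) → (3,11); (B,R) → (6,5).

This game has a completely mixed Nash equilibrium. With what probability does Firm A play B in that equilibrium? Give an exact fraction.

1/2

Let r be the probability that Firm A plays T. In a completely mixed equilibrium, Firm B must be indifferent between L and R.
Firm B's expected payoff from L is 8r + 11(1−r); from R it is 14r + 5(1−r).
Setting these equal: −3r + 11 = 9r + 5, so r = 1/2.
Therefore Firm A plays B with probability 1 − 1/2 = 1/2.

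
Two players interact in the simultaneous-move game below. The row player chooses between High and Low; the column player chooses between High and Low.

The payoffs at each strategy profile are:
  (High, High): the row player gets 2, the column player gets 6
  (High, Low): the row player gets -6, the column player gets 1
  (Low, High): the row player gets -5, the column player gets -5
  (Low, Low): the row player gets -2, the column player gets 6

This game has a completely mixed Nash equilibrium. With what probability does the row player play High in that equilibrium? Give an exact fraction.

Let p be the probability that the row player plays High. In a completely mixed equilibrium, the column player must be indifferent between High and Low.
The column player's expected payoff from High is 6p − 5(1−p); from Low it is p + 6(1−p).
Setting these equal: 11p − 5 = −5p + 6, so p = 11/16.

11/16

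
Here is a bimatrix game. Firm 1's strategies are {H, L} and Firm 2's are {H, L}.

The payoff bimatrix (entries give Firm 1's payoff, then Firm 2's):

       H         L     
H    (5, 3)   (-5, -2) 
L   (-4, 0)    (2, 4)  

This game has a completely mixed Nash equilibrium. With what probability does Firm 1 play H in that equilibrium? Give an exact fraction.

4/9

Let p be the probability that Firm 1 plays H. In a completely mixed equilibrium, Firm 2 must be indifferent between H and L.
Firm 2's expected payoff from H is 3p; from L it is −2p + 4(1−p).
Setting these equal: 3p = −6p + 4, so p = 4/9.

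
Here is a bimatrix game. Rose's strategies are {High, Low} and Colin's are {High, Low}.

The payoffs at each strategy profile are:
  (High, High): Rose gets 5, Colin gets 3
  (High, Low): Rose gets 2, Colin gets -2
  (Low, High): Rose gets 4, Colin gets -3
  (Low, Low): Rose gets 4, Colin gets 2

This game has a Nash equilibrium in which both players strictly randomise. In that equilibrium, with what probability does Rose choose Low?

Let r be the probability that Rose plays High. In a completely mixed equilibrium, Colin must be indifferent between High and Low.
Colin's expected payoff from High is 3r − 3(1−r); from Low it is −2r + 2(1−r).
Setting these equal: 6r − 3 = −4r + 2, so r = 1/2.
Therefore Rose plays Low with probability 1 − 1/2 = 1/2.

1/2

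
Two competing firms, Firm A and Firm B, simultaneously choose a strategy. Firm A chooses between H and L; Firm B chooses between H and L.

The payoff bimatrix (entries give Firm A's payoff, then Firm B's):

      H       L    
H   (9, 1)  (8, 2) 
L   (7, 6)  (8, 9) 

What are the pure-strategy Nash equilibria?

(H, L) and (L, L)

(H, H): Firm B prefers L (2 > 1) — not an equilibrium.
(H, L): Firm A gets 8 ≥ 8 from L, and Firm B gets 2 ≥ 1 from H — Nash equilibrium.
(L, H): Firm A prefers H (9 > 7); Firm B prefers L (9 > 6) — not an equilibrium.
(L, L): Firm A gets 8 ≥ 8 from H, and Firm B gets 9 ≥ 6 from H — Nash equilibrium.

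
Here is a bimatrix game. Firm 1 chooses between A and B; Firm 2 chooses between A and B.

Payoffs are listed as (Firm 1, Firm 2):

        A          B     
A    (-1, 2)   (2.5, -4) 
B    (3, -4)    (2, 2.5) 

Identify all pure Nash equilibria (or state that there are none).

none

(A, A): Firm 1 prefers B (3 > -1) — not an equilibrium.
(A, B): Firm 2 prefers A (2 > -4) — not an equilibrium.
(B, A): Firm 2 prefers B (2.5 > -4) — not an equilibrium.
(B, B): Firm 1 prefers A (2.5 > 2) — not an equilibrium.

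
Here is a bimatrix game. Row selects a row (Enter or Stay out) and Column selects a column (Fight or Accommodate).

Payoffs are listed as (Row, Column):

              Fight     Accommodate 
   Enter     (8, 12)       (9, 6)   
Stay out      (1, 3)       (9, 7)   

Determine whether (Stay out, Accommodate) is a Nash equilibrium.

Yes

At (Stay out, Accommodate), Row earns 9; switching to Enter would give 9, so Row has no profitable deviation.
Column earns 7; switching to Fight would give 3, so Column has no profitable deviation.
Neither player can gain by a unilateral deviation, so this profile is a Nash equilibrium.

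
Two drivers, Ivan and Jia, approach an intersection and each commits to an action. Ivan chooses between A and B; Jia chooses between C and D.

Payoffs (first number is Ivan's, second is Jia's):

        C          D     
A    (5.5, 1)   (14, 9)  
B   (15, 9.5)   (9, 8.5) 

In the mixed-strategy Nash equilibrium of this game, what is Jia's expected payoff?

77/9

First find p, the probability Ivan plays A, from Jia's indifference between C and D: p + 9.5(1−p) = 9p + 8.5(1−p), giving p = 1/9.
Since Jia is indifferent in equilibrium, Jia's expected payoff equals the payoff from either column against (1/9, 8/9). Using C: (1/9) + 9.5(8/9) = 77/9.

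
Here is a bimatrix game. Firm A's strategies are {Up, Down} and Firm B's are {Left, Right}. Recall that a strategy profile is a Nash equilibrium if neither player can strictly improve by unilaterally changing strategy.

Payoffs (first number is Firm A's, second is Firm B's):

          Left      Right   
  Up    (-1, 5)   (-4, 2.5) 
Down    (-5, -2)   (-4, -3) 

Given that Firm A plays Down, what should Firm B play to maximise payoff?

Against Down, Firm B earns -2 from Left and -3 from Right.
So Left is the best response.

Left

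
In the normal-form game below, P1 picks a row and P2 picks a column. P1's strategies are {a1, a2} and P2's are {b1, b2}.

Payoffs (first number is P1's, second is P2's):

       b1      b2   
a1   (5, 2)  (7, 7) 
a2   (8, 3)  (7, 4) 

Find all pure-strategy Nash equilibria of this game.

(a1, b2) and (a2, b2)

(a1, b1): P1 prefers a2 (8 > 5); P2 prefers b2 (7 > 2) — not an equilibrium.
(a1, b2): P1 gets 7 ≥ 7 from a2, and P2 gets 7 ≥ 2 from b1 — Nash equilibrium.
(a2, b1): P2 prefers b2 (4 > 3) — not an equilibrium.
(a2, b2): P1 gets 7 ≥ 7 from a1, and P2 gets 4 ≥ 3 from b1 — Nash equilibrium.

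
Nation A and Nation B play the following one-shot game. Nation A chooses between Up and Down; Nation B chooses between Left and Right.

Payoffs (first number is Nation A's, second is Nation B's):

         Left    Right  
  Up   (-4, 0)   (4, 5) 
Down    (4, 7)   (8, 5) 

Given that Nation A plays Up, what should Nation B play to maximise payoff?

Right

Against Up, Nation B earns 0 from Left and 5 from Right.
So Right is the best response.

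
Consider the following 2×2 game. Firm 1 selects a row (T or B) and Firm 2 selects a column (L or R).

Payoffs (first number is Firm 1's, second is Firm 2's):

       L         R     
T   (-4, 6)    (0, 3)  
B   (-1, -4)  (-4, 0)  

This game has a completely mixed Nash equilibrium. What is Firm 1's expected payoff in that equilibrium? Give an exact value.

-16/7

First find q, the probability Firm 2 plays L, from Firm 1's indifference between T and B: −4q = −q − 4(1−q), giving q = 4/7.
Since Firm 1 is indifferent in equilibrium, Firm 1's expected payoff equals the payoff from either row against (4/7, 3/7). Using T: −4(4/7) = -16/7.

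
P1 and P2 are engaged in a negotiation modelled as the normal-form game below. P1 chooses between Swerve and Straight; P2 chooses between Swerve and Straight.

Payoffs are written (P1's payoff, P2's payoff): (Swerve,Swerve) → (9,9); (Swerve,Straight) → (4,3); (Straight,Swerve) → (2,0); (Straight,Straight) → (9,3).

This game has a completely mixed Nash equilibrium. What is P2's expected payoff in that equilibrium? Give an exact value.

3

First find p, the probability P1 plays Swerve, from P2's indifference between Swerve and Straight: 9p = 3p + 3(1−p), giving p = 1/3.
Since P2 is indifferent in equilibrium, P2's expected payoff equals the payoff from either column against (1/3, 2/3). Using Swerve: 9(1/3) = 3.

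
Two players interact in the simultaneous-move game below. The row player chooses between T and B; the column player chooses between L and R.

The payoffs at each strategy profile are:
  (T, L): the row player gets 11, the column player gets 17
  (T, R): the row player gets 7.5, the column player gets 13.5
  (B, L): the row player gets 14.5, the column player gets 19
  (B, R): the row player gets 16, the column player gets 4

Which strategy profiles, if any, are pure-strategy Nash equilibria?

(T, L): the row player prefers B (14.5 > 11) — not an equilibrium.
(T, R): the row player prefers B (16 > 7.5); the column player prefers L (17 > 13.5) — not an equilibrium.
(B, L): the row player gets 14.5 ≥ 11 from T, and the column player gets 19 ≥ 4 from R — Nash equilibrium.
(B, R): the column player prefers L (19 > 4) — not an equilibrium.

(B, L)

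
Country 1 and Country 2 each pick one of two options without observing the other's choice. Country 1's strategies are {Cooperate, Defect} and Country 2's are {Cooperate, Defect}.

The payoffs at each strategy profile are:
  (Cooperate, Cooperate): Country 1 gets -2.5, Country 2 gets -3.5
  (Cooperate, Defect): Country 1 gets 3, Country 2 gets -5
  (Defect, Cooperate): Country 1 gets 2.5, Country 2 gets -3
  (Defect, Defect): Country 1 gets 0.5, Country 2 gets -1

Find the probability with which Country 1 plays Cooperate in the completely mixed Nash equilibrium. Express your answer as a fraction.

Let p be the probability that Country 1 plays Cooperate. In a completely mixed equilibrium, Country 2 must be indifferent between Cooperate and Defect.
Country 2's expected payoff from Cooperate is −3.5p − 3(1−p); from Defect it is −5p − (1−p).
Setting these equal: −0.5p − 3 = −4p − 1, so p = 4/7.

4/7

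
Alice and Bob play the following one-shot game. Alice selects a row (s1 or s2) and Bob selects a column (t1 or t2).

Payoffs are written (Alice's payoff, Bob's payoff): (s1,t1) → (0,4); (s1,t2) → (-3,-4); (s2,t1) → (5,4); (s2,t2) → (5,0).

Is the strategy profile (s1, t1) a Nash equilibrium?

No

At (s1, t1), Alice earns 0; switching to s2 would give 5, so Alice would deviate.
Bob earns 4; switching to t2 would give -4, so Bob has no profitable deviation.
Since at least one player can profitably deviate, this is not a Nash equilibrium.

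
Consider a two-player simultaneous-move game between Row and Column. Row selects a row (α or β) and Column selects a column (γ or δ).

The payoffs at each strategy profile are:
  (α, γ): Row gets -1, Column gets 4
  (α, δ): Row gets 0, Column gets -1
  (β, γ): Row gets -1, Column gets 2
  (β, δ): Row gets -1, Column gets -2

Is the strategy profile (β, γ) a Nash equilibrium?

At (β, γ), Row earns -1; switching to α would give -1, so Row has no profitable deviation.
Column earns 2; switching to δ would give -2, so Column has no profitable deviation.
Neither player can gain by a unilateral deviation, so this profile is a Nash equilibrium.

Yes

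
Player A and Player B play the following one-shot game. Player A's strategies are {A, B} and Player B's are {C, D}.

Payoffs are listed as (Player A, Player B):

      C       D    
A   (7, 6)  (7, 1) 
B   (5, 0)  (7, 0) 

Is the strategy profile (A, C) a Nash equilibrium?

At (A, C), Player A earns 7; switching to B would give 5, so Player A has no profitable deviation.
Player B earns 6; switching to D would give 1, so Player B has no profitable deviation.
Neither player can gain by a unilateral deviation, so this profile is a Nash equilibrium.

Yes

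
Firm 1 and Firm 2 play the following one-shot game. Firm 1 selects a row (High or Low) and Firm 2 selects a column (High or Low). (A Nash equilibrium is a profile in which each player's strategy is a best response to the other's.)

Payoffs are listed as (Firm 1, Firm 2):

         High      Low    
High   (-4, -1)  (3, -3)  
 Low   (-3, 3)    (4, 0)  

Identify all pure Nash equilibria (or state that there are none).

(High, High): Firm 1 prefers Low (-3 > -4) — not an equilibrium.
(High, Low): Firm 1 prefers Low (4 > 3); Firm 2 prefers High (-1 > -3) — not an equilibrium.
(Low, High): Firm 1 gets -3 ≥ -4 from High, and Firm 2 gets 3 ≥ 0 from Low — Nash equilibrium.
(Low, Low): Firm 2 prefers High (3 > 0) — not an equilibrium.

(Low, High)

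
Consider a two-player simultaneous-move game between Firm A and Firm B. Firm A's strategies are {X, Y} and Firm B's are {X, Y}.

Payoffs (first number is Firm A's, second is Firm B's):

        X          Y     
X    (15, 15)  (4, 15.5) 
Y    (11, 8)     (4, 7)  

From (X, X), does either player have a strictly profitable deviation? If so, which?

Firm B

Firm A at (X, X) earns 15; deviating to Y yields 11 — not better.
Firm B earns 15; deviating to Y yields 15.5 — a strict improvement.
Only Firm B has a strictly profitable deviation.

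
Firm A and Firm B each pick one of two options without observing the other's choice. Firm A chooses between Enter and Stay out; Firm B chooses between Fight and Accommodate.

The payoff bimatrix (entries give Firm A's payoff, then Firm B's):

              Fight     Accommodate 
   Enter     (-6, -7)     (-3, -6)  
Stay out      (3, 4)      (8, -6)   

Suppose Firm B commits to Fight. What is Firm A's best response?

Stay out

Against Fight, Firm A earns -6 from Enter and 3 from Stay out.
So Stay out is the best response.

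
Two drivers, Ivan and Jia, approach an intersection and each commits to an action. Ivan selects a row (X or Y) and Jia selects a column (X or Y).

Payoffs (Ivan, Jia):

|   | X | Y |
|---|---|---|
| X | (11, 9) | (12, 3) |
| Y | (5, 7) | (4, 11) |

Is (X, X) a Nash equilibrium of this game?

Yes

At (X, X), Ivan earns 11; switching to Y would give 5, so Ivan has no profitable deviation.
Jia earns 9; switching to Y would give 3, so Jia has no profitable deviation.
Neither player can gain by a unilateral deviation, so this profile is a Nash equilibrium.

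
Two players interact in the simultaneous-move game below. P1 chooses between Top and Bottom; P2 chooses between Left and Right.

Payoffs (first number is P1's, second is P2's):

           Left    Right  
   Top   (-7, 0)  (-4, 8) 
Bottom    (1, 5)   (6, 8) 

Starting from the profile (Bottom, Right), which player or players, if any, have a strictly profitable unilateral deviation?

P1 at (Bottom, Right) earns 6; deviating to Top yields -4 — not better.
P2 earns 8; deviating to Left yields 5 — not better.
Neither player can strictly improve; the profile is a Nash equilibrium.

Neither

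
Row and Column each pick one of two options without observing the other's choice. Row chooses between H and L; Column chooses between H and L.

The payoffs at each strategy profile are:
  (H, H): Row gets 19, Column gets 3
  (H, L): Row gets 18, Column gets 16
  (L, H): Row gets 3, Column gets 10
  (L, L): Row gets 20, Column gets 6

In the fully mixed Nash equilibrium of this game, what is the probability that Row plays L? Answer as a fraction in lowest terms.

Let r be the probability that Row plays H. In a completely mixed equilibrium, Column must be indifferent between H and L.
Column's expected payoff from H is 3r + 10(1−r); from L it is 16r + 6(1−r).
Setting these equal: −7r + 10 = 10r + 6, so r = 4/17.
Therefore Row plays L with probability 1 − 4/17 = 13/17.

13/17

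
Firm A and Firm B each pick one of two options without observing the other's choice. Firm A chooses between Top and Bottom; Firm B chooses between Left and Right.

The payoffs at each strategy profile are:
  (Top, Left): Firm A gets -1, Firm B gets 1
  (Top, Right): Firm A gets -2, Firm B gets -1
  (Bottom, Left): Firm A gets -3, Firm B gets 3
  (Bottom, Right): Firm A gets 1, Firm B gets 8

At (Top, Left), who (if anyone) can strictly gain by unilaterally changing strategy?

Neither

Firm A at (Top, Left) earns -1; deviating to Bottom yields -3 — not better.
Firm B earns 1; deviating to Right yields -1 — not better.
Neither player can strictly improve; the profile is a Nash equilibrium.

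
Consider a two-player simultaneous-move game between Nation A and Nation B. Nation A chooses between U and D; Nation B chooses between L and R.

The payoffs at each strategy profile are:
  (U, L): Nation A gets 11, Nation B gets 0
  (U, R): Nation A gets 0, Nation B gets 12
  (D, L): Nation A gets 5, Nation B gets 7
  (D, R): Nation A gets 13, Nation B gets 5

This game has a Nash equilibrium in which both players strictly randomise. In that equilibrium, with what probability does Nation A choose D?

Let r be the probability that Nation A plays U. In a completely mixed equilibrium, Nation B must be indifferent between L and R.
Nation B's expected payoff from L is 7(1−r); from R it is 12r + 5(1−r).
Setting these equal: −7r + 7 = 7r + 5, so r = 1/7.
Therefore Nation A plays D with probability 1 − 1/7 = 6/7.

6/7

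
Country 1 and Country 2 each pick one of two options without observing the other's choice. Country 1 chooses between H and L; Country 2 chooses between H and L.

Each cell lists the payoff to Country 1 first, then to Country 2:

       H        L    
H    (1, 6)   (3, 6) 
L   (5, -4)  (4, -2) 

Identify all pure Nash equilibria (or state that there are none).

(L, L)

(H, H): Country 1 prefers L (5 > 1) — not an equilibrium.
(H, L): Country 1 prefers L (4 > 3) — not an equilibrium.
(L, H): Country 2 prefers L (-2 > -4) — not an equilibrium.
(L, L): Country 1 gets 4 ≥ 3 from H, and Country 2 gets -2 ≥ -4 from H — Nash equilibrium.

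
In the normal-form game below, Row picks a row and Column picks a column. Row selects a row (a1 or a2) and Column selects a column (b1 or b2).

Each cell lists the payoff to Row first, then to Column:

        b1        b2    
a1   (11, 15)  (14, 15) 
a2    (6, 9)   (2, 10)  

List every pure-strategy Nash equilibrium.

(a1, b1): Row gets 11 ≥ 6 from a2, and Column gets 15 ≥ 15 from b2 — Nash equilibrium.
(a1, b2): Row gets 14 ≥ 2 from a2, and Column gets 15 ≥ 15 from b1 — Nash equilibrium.
(a2, b1): Row prefers a1 (11 > 6); Column prefers b2 (10 > 9) — not an equilibrium.
(a2, b2): Row prefers a1 (14 > 2) — not an equilibrium.

(a1, b1) and (a1, b2)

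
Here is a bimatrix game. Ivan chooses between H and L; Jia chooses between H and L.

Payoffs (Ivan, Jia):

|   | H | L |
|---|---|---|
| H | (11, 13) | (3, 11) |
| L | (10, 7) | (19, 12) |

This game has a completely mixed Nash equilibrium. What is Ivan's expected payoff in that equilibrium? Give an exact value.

First find y, the probability Jia plays H, from Ivan's indifference between H and L: 11y + 3(1−y) = 10y + 19(1−y), giving y = 16/17.
Since Ivan is indifferent in equilibrium, Ivan's expected payoff equals the payoff from either row against (16/17, 1/17). Using H: 11(16/17) + 3(1/17) = 179/17.

179/17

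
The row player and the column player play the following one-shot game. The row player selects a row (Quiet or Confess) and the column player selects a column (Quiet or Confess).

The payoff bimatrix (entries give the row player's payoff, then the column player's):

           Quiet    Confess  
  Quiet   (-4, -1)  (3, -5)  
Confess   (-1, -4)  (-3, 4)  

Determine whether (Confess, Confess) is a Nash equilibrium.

No

At (Confess, Confess), the row player earns -3; switching to Quiet would give 3, so the row player would deviate.
The column player earns 4; switching to Quiet would give -4, so the column player has no profitable deviation.
Since at least one player can profitably deviate, this is not a Nash equilibrium.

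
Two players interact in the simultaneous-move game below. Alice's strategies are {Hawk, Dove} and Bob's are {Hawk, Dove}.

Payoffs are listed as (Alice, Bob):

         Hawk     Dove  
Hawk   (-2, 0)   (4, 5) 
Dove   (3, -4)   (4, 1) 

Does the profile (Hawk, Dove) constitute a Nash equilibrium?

Yes

At (Hawk, Dove), Alice earns 4; switching to Dove would give 4, so Alice has no profitable deviation.
Bob earns 5; switching to Hawk would give 0, so Bob has no profitable deviation.
Neither player can gain by a unilateral deviation, so this profile is a Nash equilibrium.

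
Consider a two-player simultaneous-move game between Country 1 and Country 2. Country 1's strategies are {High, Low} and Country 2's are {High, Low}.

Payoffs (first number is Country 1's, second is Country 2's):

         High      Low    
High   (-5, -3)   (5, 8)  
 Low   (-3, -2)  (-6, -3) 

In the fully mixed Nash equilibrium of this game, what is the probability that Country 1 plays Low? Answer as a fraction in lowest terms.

Let x be the probability that Country 1 plays High. In a completely mixed equilibrium, Country 2 must be indifferent between High and Low.
Country 2's expected payoff from High is −3x − 2(1−x); from Low it is 8x − 3(1−x).
Setting these equal: −x − 2 = 11x − 3, so x = 1/12.
Therefore Country 1 plays Low with probability 1 − 1/12 = 11/12.

11/12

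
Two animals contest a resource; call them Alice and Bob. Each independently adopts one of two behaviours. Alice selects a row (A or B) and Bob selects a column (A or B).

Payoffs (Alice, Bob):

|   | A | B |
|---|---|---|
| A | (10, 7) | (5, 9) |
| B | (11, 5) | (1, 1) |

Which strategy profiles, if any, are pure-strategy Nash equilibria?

(A, A): Alice prefers B (11 > 10); Bob prefers B (9 > 7) — not an equilibrium.
(A, B): Alice gets 5 ≥ 1 from B, and Bob gets 9 ≥ 7 from A — Nash equilibrium.
(B, A): Alice gets 11 ≥ 10 from A, and Bob gets 5 ≥ 1 from B — Nash equilibrium.
(B, B): Alice prefers A (5 > 1); Bob prefers A (5 > 1) — not an equilibrium.

(A, B) and (B, A)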